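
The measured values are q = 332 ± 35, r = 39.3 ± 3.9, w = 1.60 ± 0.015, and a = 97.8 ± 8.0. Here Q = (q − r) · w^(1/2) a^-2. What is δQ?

0.00786

Let u = q − r = 293. δu = √(δq² + δr²) = √(1220 + 15.2) = 35.2, so δu/u = 0.120.
Q is then a monomial in u, w, a:
δQ/Q = √((δu/u)² + (½·δw/w)² + (-2·δa/a)²) = √(0.0145 + 2.2e-05 + 0.0268) = 0.203
Q = 0.0387, so δQ = 0.203 × 0.0387 = 0.00786.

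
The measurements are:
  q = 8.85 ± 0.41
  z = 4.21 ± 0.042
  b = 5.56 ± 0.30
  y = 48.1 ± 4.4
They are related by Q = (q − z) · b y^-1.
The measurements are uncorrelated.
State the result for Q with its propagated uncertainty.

0.536 ± 0.0743

Let u = q − z = 4.64. δu = √(δq² + δz²) = √(0.168 + 0.00176) = 0.412, so δu/u = 0.0888.
Q is then a monomial in u, b, y:
δQ/Q = √((δu/u)² + (1·δb/b)² + (-1·δy/y)²) = √(0.00789 + 0.00291 + 0.00837) = 0.138
Q = 0.536, so δQ = 0.138 × 0.536 = 0.0743.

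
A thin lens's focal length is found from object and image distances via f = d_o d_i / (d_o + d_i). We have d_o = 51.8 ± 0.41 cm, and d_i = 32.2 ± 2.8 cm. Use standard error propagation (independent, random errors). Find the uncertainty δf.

∂f/∂d_o = (d_i/(d_o+d_i))² = 0.147;  ∂f/∂d_i = (d_o/(d_o+d_i))² = 0.380
δf = √((∂f/∂d_o · δd_o)² + (∂f/∂d_i · δd_i)²) = √(0.00363 + 1.13) = 1.07 cm

1.07 cm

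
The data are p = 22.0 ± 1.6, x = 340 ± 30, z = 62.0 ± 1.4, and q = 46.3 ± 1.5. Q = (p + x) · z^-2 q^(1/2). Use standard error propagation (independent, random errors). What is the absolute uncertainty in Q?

0.0614

Let u = p + x = 362. δu = √(δp² + δx²) = √(2.56 + 900) = 30.0, so δu/u = 0.0830.
Q is then a monomial in u, z, q:
δQ/Q = √((δu/u)² + (-2·δz/z)² + (½·δq/q)²) = √(0.00689 + 0.00204 + 0.000262) = 0.0959
Q = 0.641, so δQ = 0.0959 × 0.641 = 0.0614.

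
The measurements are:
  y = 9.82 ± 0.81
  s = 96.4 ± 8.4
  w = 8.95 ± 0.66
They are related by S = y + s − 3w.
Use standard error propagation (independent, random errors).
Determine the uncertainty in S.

8.67

For a sum/difference, combine absolute errors in quadrature:
  (δy)² = 0.656;  (δs)² = 70.6;  (3·δw)² = 3.92
δS = √(75.1) = 8.67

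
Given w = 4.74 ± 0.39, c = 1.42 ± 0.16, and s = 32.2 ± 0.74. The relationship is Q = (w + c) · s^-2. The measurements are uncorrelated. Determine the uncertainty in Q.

0.000490

Let u = w + c = 6.16. δu = √(δw² + δc²) = √(0.152 + 0.0256) = 0.422, so δu/u = 0.0684.
Q is then a monomial in u, s:
δQ/Q = √((δu/u)² + (-2·δs/s)²) = √(0.00468 + 0.00211) = 0.0824
Q = 0.00594, so δQ = 0.0824 × 0.00594 = 0.000490.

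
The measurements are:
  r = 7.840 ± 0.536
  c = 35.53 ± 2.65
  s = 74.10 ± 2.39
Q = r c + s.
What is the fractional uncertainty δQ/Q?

0.0802

Let p = r·c = 278.6. δp/p = √((1·δr/r)² + (1·δc/c)²) = √(0.00467 + 0.00556) = 0.101, so δp = 28.2.
Q = p + s: δQ = √(δp² + δs²) = √(794 + 5.71) = 28.3
Q = 352.7, so δQ/Q = 28.3/352.7 = 0.0802.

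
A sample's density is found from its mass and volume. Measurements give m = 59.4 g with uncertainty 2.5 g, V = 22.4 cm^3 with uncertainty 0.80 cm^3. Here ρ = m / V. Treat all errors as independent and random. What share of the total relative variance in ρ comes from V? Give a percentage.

(δρ/ρ)² = (1·δm/m)² + (-1·δV/V)²
  m term: (1×0.0421)² = 0.00177
  V term: (-1×0.0357)² = 0.00128
Total = 0.00305. Share from V = 0.00128/0.00305 = 0.419.

41.9%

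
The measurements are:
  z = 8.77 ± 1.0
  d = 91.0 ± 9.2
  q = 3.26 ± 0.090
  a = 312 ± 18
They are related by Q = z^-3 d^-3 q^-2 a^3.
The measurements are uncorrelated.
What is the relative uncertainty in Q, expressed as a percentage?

Since Q is a product/quotient, work with relative uncertainties:
  (-3·δz/z)² = (-3×0.114)² = 0.117;  (-3·δd/d)² = (-3×0.101)² = 0.0920;  (-2·δq/q)² = (-2×0.0276)² = 0.00305;  (3·δa/a)² = (3×0.0577)² = 0.0300
δQ/Q = √(0.242) = 0.492

49.2%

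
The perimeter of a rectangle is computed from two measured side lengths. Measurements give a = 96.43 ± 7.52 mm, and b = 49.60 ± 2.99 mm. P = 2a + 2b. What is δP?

16.2 mm

Absolute uncertainties add in quadrature for a linear combination:
  (2·δa)² = 226;  (2·δb)² = 35.8
δP = √(262) = 16.2 mm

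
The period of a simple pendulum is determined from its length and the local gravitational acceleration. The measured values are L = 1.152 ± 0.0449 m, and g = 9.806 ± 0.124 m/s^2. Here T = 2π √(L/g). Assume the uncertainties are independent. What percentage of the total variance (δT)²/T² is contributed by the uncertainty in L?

(δT/T)² = (½·δL/L)² + (−½·δg/g)²
  L term: (0.5×0.0390)² = 0.000380
  g term: (-0.5×0.0126)² = 4e-05
Total = 0.000420. Share from L = 0.000380/0.000420 = 0.905.

90.5%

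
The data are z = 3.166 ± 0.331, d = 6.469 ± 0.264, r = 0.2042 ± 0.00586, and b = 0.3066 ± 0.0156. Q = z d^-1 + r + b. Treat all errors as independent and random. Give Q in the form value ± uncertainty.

Let p = z·d^-1 = 0.4894. δp/p = √((1·δz/z)² + (-1·δd/d)²) = √(0.0109 + 0.00167) = 0.112, so δp = 0.0549.
Q = p + r + b: δQ = √(δp² + δr² + δb²) = √(0.00302 + 3.43e-05 + 0.000243) = 0.0574
Q = 1.000.

1.000 ± 0.0574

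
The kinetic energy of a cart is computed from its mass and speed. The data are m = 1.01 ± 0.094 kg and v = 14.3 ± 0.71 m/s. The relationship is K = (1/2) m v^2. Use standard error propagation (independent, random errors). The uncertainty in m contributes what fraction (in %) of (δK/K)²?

46.8%

(δK/K)² = (1·δm/m)² + (2·δv/v)²
  m term: (1×0.0931)² = 0.00866
  v term: (2×0.0497)² = 0.00986
Total = 0.0185. Share from m = 0.00866/0.0185 = 0.468.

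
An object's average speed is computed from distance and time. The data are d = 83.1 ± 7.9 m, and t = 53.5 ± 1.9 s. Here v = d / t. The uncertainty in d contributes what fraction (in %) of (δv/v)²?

(δv/v)² = (1·δd/d)² + (-1·δt/t)²
  d term: (1×0.0951)² = 0.00904
  t term: (-1×0.0355)² = 0.00126
Total = 0.0103. Share from d = 0.00904/0.0103 = 0.878.

87.8%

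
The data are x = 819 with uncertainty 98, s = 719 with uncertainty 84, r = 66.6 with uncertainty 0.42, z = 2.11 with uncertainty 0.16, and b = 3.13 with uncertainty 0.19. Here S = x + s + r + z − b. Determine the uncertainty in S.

Absolute uncertainties add in quadrature for a linear combination:
  (δx)² = 9600;  (δs)² = 7060;  (δr)² = 0.176;  (δz)² = 0.0256;  (δb)² = 0.0361
δS = √(16700) = 129

129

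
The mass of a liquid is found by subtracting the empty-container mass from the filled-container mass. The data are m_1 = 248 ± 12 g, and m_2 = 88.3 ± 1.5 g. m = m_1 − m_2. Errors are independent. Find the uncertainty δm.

12.1 g

Absolute uncertainties add in quadrature for a linear combination:
  (δm_1)² = 144;  (δm_2)² = 2.25
δm = √(146) = 12.1 g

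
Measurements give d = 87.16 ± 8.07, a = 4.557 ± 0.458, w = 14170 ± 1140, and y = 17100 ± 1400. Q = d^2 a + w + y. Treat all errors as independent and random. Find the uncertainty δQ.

Let p = d^2·a = 34620. δp/p = √((2·δd/d)² + (1·δa/a)²) = √(0.0343 + 0.0101) = 0.211, so δp = 7290.
Q = p + w + y: δQ = √(δp² + δw² + δy²) = √(5.32e+07 + 1.3e+06 + 1.96e+06) = 7510

7510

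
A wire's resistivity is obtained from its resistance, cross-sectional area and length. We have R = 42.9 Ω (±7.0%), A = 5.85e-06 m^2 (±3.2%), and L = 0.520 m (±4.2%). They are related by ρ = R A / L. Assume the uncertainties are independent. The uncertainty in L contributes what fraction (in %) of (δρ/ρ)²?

22.9%

(δρ/ρ)² = (1·δR/R)² + (1·δA/A)² + (-1·δL/L)²
  R term: (1×0.0700)² = 0.00490
  A term: (1×0.0320)² = 0.00102
  L term: (-1×0.0420)² = 0.00176
Total = 0.00769. Share from L = 0.00176/0.00769 = 0.229.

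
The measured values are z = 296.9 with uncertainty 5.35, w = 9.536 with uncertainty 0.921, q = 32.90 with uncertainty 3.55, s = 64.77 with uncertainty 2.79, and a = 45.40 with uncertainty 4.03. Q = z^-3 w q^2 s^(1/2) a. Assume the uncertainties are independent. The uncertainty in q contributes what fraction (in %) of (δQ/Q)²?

(δQ/Q)² = (-3·δz/z)² + (1·δw/w)² + (2·δq/q)² + (½·δs/s)² + (1·δa/a)²
  z term: (-3×0.0180)² = 0.00292
  w term: (1×0.0966)² = 0.00933
  q term: (2×0.108)² = 0.0466
  s term: (0.5×0.0431)² = 0.000464
  a term: (1×0.0888)² = 0.00788
Total = 0.0672. Share from q = 0.0466/0.0672 = 0.693.

69.3%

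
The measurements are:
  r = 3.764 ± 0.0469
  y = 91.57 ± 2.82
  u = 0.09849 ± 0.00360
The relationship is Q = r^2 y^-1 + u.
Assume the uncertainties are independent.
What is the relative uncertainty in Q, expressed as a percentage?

Let p = r^2·y^-1 = 0.1547. δp/p = √((2·δr/r)² + (-1·δy/y)²) = √(0.000621 + 0.000948) = 0.0396, so δp = 0.00613.
Q = p + u: δQ = √(δp² + δu²) = √(3.76e-05 + 1.3e-05) = 0.00711
Q = 0.2532, so δQ/Q = 0.00711/0.2532 = 0.0281.

2.81%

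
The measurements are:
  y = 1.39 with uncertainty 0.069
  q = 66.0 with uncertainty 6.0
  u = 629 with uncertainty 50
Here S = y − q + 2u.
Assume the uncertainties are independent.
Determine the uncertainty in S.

100

Absolute uncertainties add in quadrature for a linear combination:
  (δy)² = 0.00476;  (δq)² = 36.0;  (2·δu)² = 10000
δS = √(10000) = 100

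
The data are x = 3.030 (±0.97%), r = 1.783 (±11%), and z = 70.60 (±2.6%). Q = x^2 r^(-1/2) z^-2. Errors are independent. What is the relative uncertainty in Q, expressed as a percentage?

7.81%

Products/powers → add relative errors in quadrature, weighted by exponent:
  (2·δx/x)² = (2×0.00970)² = 0.000376;  (−½·δr/r)² = (-0.5×0.110)² = 0.00302;  (-2·δz/z)² = (-2×0.0260)² = 0.00270
δQ/Q = √(0.00611) = 0.0781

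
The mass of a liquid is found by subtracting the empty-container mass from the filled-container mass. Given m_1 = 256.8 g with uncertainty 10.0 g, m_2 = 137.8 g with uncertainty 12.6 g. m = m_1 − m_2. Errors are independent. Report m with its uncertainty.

119.0 ± 16.1 g

Sums and differences: (δm)² = Σ (cᵢ δxᵢ)².
  (δm_1)² = 100;  (δm_2)² = 159
δm = √(259) = 16.1 g
m = 119.0 g.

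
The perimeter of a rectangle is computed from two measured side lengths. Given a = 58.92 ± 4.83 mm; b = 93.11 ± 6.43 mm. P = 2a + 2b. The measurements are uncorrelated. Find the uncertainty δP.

Each term contributes (cᵢ δxᵢ)² to (δP)²:
  (2·δa)² = 93.3;  (2·δb)² = 165
δP = √(259) = 16.1 mm

16.1 mm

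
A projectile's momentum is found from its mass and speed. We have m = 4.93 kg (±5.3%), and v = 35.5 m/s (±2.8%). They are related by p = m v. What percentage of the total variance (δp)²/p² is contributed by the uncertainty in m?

(δp/p)² = (1·δm/m)² + (1·δv/v)²
  m term: (1×0.0530)² = 0.00281
  v term: (1×0.0280)² = 0.000784
Total = 0.00359. Share from m = 0.00281/0.00359 = 0.782.

78.2%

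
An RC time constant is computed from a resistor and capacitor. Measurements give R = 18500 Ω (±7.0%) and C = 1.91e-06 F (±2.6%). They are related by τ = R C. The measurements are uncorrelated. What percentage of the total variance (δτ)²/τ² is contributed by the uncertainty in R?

(δτ/τ)² = (1·δR/R)² + (1·δC/C)²
  R term: (1×0.0700)² = 0.00490
  C term: (1×0.0260)² = 0.000676
Total = 0.00558. Share from R = 0.00490/0.00558 = 0.879.

87.9%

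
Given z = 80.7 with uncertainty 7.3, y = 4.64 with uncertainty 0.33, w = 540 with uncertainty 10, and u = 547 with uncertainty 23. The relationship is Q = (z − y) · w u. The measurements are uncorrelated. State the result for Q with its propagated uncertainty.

(2.25 ± 0.239) × 10^7

Let h = z − y = 76.1. δh = √(δz² + δy²) = √(53.3 + 0.109) = 7.31, so δh/h = 0.0961.
Q is then a monomial in h, w, u:
δQ/Q = √((δh/h)² + (1·δw/w)² + (1·δu/u)²) = √(0.00923 + 0.000343 + 0.00177) = 0.106
Q = 2.25e+07, so δQ = 0.106 × 2.25e+07 = 2.39e+06.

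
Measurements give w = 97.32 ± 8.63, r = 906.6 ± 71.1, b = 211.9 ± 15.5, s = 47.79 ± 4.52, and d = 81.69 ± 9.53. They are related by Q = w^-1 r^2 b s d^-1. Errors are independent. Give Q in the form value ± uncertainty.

Relative error in a monomial: (δQ/Q)² = Σ (nᵢ · δxᵢ/xᵢ)².
  (-1·δw/w)² = (-1×0.0887)² = 0.00786;  (2·δr/r)² = (2×0.0784)² = 0.0246;  (1·δb/b)² = (1×0.0731)² = 0.00535;  (1·δs/s)² = (1×0.0946)² = 0.00895;  (-1·δd/d)² = (-1×0.117)² = 0.0136
δQ/Q = √(0.0604) = 0.246
Q = 1.047e+06, so δQ = 0.246 × 1.047e+06 = 2.57e+05.

(1.047 ± 0.257) × 10^6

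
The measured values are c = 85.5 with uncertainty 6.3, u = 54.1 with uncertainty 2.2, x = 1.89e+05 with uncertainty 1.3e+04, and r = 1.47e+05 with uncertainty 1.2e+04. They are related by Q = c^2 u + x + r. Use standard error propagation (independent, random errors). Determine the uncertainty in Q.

63000

Let p = c^2·u = 3.95e+05. δp/p = √((2·δc/c)² + (1·δu/u)²) = √(0.0217 + 0.00165) = 0.153, so δp = 60500.
Q = p + x + r: δQ = √(δp² + δx² + δr²) = √(3.66e+09 + 1.69e+08 + 1.44e+08) = 63000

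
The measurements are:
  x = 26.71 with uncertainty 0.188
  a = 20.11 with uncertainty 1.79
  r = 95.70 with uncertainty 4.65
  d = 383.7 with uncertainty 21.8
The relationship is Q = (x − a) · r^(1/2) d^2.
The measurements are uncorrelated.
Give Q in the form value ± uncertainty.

Let u = x − a = 6.600. δu = √(δx² + δa²) = √(0.0353 + 3.20) = 1.80, so δu/u = 0.273.
Q is then a monomial in u, r, d:
δQ/Q = √((δu/u)² + (½·δr/r)² + (2·δd/d)²) = √(0.0744 + 0.000590 + 0.0129) = 0.296
Q = 9.506e+06, so δQ = 0.296 × 9.506e+06 = 2.82e+06.

(9.506 ± 2.82) × 10^6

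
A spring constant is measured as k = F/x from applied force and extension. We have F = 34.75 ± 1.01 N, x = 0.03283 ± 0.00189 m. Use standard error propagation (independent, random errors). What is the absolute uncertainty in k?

68.3 N/m

Each factor contributes (exponent × relative error)² to (δk/k)²:
  (1·δF/F)² = (1×0.0291)² = 0.000845;  (-1·δx/x)² = (-1×0.0576)² = 0.00331
δk/k = √(0.00416) = 0.0645
k = 1058 N/m, so δk = 0.0645 × 1058 = 68.3 N/m.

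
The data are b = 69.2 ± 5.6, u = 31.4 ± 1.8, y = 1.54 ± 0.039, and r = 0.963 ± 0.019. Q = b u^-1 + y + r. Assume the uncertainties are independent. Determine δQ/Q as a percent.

4.73%

Let p = b·u^-1 = 2.20. δp/p = √((1·δb/b)² + (-1·δu/u)²) = √(0.00655 + 0.00329) = 0.0992, so δp = 0.219.
Q = p + y + r: δQ = √(δp² + δy² + δr²) = √(0.0478 + 0.00152 + 0.000361) = 0.223
Q = 4.71, so δQ/Q = 0.223/4.71 = 0.0473.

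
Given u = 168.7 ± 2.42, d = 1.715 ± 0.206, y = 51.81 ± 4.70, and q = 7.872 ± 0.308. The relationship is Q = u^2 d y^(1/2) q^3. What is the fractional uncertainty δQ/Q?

Since Q is a product/quotient, work with relative uncertainties:
  (2·δu/u)² = (2×0.0143)² = 0.000823;  (1·δd/d)² = (1×0.120)² = 0.0144;  (½·δy/y)² = (0.5×0.0907)² = 0.00206;  (3·δq/q)² = (3×0.0391)² = 0.0138
δQ/Q = √(0.0311) = 0.176

0.176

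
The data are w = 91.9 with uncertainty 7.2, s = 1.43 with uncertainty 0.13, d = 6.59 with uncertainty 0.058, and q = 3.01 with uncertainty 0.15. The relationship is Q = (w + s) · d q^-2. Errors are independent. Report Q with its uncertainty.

Let u = w + s = 93.3. δu = √(δw² + δs²) = √(51.8 + 0.0169) = 7.20, so δu/u = 0.0772.
Q is then a monomial in u, d, q:
δQ/Q = √((δu/u)² + (1·δd/d)² + (-2·δq/q)²) = √(0.00595 + 7.75e-05 + 0.00993) = 0.126
Q = 67.9, so δQ = 0.126 × 67.9 = 8.58.

67.9 ± 8.58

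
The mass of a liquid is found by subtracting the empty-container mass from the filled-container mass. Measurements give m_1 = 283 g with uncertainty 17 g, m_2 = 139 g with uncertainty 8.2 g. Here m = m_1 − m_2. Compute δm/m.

Absolute uncertainties add in quadrature for a linear combination:
  (δm_1)² = 289;  (δm_2)² = 67.2
δm = √(356) = 18.9 g
m = 144 g, so δm/m = 18.9/144 = 0.131.

0.131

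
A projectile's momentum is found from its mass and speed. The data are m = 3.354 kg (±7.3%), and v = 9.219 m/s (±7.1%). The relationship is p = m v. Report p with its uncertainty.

Products/powers → add relative errors in quadrature, weighted by exponent:
  (1·δm/m)² = (1×0.0730)² = 0.00533;  (1·δv/v)² = (1×0.0710)² = 0.00504
δp/p = √(0.0104) = 0.102
p = 30.92 kg·m/s, so δp = 0.102 × 30.92 = 3.15 kg·m/s.

30.92 ± 3.15 kg·m/s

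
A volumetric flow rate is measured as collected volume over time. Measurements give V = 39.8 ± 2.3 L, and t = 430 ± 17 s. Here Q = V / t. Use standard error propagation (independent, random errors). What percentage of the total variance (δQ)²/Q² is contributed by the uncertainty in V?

68.1%

(δQ/Q)² = (1·δV/V)² + (-1·δt/t)²
  V term: (1×0.0578)² = 0.00334
  t term: (-1×0.0395)² = 0.00156
Total = 0.00490. Share from V = 0.00334/0.00490 = 0.681.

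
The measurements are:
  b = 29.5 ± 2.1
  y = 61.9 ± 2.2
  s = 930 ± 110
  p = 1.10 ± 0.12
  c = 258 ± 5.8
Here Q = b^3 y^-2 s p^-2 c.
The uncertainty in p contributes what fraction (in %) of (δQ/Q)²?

42.2%

(δQ/Q)² = (3·δb/b)² + (-2·δy/y)² + (1·δs/s)² + (-2·δp/p)² + (1·δc/c)²
  b term: (3×0.0712)² = 0.0456
  y term: (-2×0.0355)² = 0.00505
  s term: (1×0.118)² = 0.0140
  p term: (-2×0.109)² = 0.0476
  c term: (1×0.0225)² = 0.000505
Total = 0.113. Share from p = 0.0476/0.113 = 0.422.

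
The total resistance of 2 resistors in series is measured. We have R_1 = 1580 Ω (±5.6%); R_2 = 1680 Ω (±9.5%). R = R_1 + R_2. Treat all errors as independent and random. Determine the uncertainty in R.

Sums and differences: (δR)² = Σ (cᵢ δxᵢ)².
  (δR_1)² = 7830;  (δR_2)² = 25500
δR = √(33300) = 182 Ω

182 Ω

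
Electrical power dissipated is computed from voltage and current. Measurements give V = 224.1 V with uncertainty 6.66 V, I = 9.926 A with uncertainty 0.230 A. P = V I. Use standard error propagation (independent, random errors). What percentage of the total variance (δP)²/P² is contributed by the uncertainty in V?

(δP/P)² = (1·δV/V)² + (1·δI/I)²
  V term: (1×0.0297)² = 0.000883
  I term: (1×0.0232)² = 0.000537
Total = 0.00142. Share from V = 0.000883/0.00142 = 0.622.

62.2%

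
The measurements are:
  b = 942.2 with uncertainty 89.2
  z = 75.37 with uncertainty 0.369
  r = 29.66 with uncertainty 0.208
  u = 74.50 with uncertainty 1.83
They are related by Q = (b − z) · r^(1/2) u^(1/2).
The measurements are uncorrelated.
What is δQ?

4230

Let w = b − z = 866.8. δw = √(δb² + δz²) = √(7960 + 0.136) = 89.2, so δw/w = 0.103.
Q is then a monomial in w, r, u:
δQ/Q = √((δw/w)² + (½·δr/r)² + (½·δu/u)²) = √(0.0106 + 1.23e-05 + 0.000151) = 0.104
Q = 40750, so δQ = 0.104 × 40750 = 4230.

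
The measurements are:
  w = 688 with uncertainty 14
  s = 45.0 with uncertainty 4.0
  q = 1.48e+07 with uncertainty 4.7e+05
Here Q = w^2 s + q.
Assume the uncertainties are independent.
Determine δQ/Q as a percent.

5.91%

Let p = w^2·s = 2.13e+07. δp/p = √((2·δw/w)² + (1·δs/s)²) = √(0.00166 + 0.00790) = 0.0978, so δp = 2.08e+06.
Q = p + q: δQ = √(δp² + δq²) = √(4.34e+12 + 2.21e+11) = 2.13e+06
Q = 3.61e+07, so δQ/Q = 2.13e+06/3.61e+07 = 0.0591.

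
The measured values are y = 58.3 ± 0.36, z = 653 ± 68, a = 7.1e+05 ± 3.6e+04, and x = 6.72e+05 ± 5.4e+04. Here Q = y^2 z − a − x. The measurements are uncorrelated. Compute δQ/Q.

Let p = y^2·z = 2.22e+06. δp/p = √((2·δy/y)² + (1·δz/z)²) = √(0.000153 + 0.0108) = 0.105, so δp = 2.33e+05.
Q = p − a − x: δQ = √(δp² + δa² + δx²) = √(5.42e+10 + 1.3e+09 + 2.92e+09) = 2.42e+05
Q = 8.37e+05, so δQ/Q = 2.42e+05/8.37e+05 = 0.289.

0.289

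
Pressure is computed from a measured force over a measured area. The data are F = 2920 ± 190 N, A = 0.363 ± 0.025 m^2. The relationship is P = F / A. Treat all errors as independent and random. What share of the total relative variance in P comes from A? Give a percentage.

52.8%

(δP/P)² = (1·δF/F)² + (-1·δA/A)²
  F term: (1×0.0651)² = 0.00423
  A term: (-1×0.0689)² = 0.00474
Total = 0.00898. Share from A = 0.00474/0.00898 = 0.528.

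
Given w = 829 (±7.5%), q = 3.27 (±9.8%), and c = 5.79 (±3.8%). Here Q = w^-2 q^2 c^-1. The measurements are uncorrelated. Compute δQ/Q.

0.250

Relative error in a monomial: (δQ/Q)² = Σ (nᵢ · δxᵢ/xᵢ)².
  (-2·δw/w)² = (-2×0.0750)² = 0.0225;  (2·δq/q)² = (2×0.0980)² = 0.0384;  (-1·δc/c)² = (-1×0.0380)² = 0.00144
δQ/Q = √(0.0624) = 0.250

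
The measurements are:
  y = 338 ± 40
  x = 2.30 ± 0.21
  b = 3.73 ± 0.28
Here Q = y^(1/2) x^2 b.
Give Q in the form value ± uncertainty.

363 ± 74.8

Each factor contributes (exponent × relative error)² to (δQ/Q)²:
  (½·δy/y)² = (0.5×0.118)² = 0.00350;  (2·δx/x)² = (2×0.0913)² = 0.0333;  (1·δb/b)² = (1×0.0751)² = 0.00564
δQ/Q = √(0.0425) = 0.206
Q = 363, so δQ = 0.206 × 363 = 74.8.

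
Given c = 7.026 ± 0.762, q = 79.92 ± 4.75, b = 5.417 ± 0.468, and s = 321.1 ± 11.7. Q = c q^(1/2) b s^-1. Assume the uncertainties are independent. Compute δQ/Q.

0.146

Each factor contributes (exponent × relative error)² to (δQ/Q)²:
  (1·δc/c)² = (1×0.108)² = 0.0118;  (½·δq/q)² = (0.5×0.0594)² = 0.000883;  (1·δb/b)² = (1×0.0864)² = 0.00746;  (-1·δs/s)² = (-1×0.0364)² = 0.00133
δQ/Q = √(0.0214) = 0.146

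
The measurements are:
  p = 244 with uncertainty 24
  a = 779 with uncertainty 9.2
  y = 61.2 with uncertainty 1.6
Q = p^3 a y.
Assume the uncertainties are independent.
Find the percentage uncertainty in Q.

29.6%

Each factor contributes (exponent × relative error)² to (δQ/Q)²:
  (3·δp/p)² = (3×0.0984)² = 0.0871;  (1·δa/a)² = (1×0.0118)² = 0.000139;  (1·δy/y)² = (1×0.0261)² = 0.000683
δQ/Q = √(0.0879) = 0.296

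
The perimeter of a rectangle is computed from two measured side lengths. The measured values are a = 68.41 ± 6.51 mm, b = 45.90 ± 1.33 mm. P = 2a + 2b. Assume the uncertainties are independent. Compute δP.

Absolute uncertainties add in quadrature for a linear combination:
  (2·δa)² = 170;  (2·δb)² = 7.08
δP = √(177) = 13.3 mm

13.3 mm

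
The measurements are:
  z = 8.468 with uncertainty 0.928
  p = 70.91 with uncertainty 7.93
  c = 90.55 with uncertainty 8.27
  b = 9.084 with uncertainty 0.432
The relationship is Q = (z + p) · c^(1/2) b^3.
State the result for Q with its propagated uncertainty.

(5.662 ± 1.02) × 10^5

Let u = z + p = 79.38. δu = √(δz² + δp²) = √(0.861 + 62.9) = 7.98, so δu/u = 0.101.
Q is then a monomial in u, c, b:
δQ/Q = √((δu/u)² + (½·δc/c)² + (3·δb/b)²) = √(0.0101 + 0.00209 + 0.0204) = 0.180
Q = 566200, so δQ = 0.180 × 566200 = 1.02e+05.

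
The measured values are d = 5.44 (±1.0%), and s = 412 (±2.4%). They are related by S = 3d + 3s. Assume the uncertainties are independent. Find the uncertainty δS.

29.7

Sums and differences: (δS)² = Σ (cᵢ δxᵢ)².
  (3·δd)² = 0.0266;  (3·δs)² = 880
δS = √(880) = 29.7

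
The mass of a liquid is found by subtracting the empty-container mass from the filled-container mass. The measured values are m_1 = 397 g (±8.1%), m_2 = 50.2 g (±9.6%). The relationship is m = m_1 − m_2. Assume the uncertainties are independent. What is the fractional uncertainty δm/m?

0.0938

For a sum/difference, combine absolute errors in quadrature:
  (δm_1)² = 1030;  (δm_2)² = 23.2
δm = √(1060) = 32.5 g
m = 347 g, so δm/m = 32.5/347 = 0.0938.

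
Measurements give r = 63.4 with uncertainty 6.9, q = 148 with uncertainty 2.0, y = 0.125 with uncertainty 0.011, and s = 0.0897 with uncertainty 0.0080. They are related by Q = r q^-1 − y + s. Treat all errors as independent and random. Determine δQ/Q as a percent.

Let p = r·q^-1 = 0.428. δp/p = √((1·δr/r)² + (-1·δq/q)²) = √(0.0118 + 0.000183) = 0.110, so δp = 0.0470.
Q = p − y + s: δQ = √(δp² + δy² + δs²) = √(0.00221 + 0.000121 + 6.4e-05) = 0.0489
Q = 0.393, so δQ/Q = 0.0489/0.393 = 0.124.

12.4%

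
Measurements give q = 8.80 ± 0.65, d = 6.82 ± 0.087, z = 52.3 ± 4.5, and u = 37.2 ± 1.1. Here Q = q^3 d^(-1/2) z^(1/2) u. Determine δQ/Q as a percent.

22.8%

Each factor contributes (exponent × relative error)² to (δQ/Q)²:
  (3·δq/q)² = (3×0.0739)² = 0.0491;  (−½·δd/d)² = (-0.5×0.0128)² = 4.07e-05;  (½·δz/z)² = (0.5×0.0860)² = 0.00185;  (1·δu/u)² = (1×0.0296)² = 0.000874
δQ/Q = √(0.0519) = 0.228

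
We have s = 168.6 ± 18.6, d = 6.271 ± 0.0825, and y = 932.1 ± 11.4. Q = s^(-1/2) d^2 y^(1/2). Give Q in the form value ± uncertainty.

Since Q is a product/quotient, work with relative uncertainties:
  (−½·δs/s)² = (-0.5×0.110)² = 0.00304;  (2·δd/d)² = (2×0.0132)² = 0.000692;  (½·δy/y)² = (0.5×0.0122)² = 3.74e-05
δQ/Q = √(0.00377) = 0.0614
Q = 92.46, so δQ = 0.0614 × 92.46 = 5.68.

92.46 ± 5.68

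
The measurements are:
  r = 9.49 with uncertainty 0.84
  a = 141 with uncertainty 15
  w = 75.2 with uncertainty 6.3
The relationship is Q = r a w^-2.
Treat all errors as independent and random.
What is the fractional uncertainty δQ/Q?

Relative error in a monomial: (δQ/Q)² = Σ (nᵢ · δxᵢ/xᵢ)².
  (1·δr/r)² = (1×0.0885)² = 0.00783;  (1·δa/a)² = (1×0.106)² = 0.0113;  (-2·δw/w)² = (-2×0.0838)² = 0.0281
δQ/Q = √(0.0472) = 0.217

0.217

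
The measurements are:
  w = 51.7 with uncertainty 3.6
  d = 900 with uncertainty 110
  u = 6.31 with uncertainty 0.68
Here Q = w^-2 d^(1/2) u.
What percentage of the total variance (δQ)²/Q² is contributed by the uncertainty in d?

(δQ/Q)² = (-2·δw/w)² + (½·δd/d)² + (1·δu/u)²
  w term: (-2×0.0696)² = 0.0194
  d term: (0.5×0.122)² = 0.00373
  u term: (1×0.108)² = 0.0116
Total = 0.0347. Share from d = 0.00373/0.0347 = 0.107.

10.7%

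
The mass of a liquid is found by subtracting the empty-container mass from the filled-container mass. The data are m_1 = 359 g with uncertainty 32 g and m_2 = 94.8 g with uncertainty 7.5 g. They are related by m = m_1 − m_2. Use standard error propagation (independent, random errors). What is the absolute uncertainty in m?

32.9 g

Each term contributes (cᵢ δxᵢ)² to (δm)²:
  (δm_1)² = 1020;  (δm_2)² = 56.2
δm = √(1080) = 32.9 g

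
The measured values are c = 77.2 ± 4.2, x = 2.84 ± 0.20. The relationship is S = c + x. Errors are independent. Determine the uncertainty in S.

4.20

S is a linear combination, so absolute uncertainties add in quadrature:
  (δc)² = 17.6;  (δx)² = 0.0400
δS = √(17.7) = 4.20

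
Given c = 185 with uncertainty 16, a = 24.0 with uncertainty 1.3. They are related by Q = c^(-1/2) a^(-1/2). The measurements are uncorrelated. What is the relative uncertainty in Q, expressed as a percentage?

Each factor contributes (exponent × relative error)² to (δQ/Q)²:
  (−½·δc/c)² = (-0.5×0.0865)² = 0.00187;  (−½·δa/a)² = (-0.5×0.0542)² = 0.000734
δQ/Q = √(0.00260) = 0.0510

5.10%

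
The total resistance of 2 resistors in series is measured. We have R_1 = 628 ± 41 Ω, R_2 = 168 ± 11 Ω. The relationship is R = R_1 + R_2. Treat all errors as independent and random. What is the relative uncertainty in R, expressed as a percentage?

5.33%

R is a linear combination, so absolute uncertainties add in quadrature:
  (δR_1)² = 1680;  (δR_2)² = 121
δR = √(1800) = 42.4 Ω
R = 796 Ω, so δR/R = 42.4/796 = 0.0533.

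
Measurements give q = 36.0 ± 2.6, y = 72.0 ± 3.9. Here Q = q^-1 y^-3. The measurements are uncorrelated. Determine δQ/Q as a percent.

Each factor contributes (exponent × relative error)² to (δQ/Q)²:
  (-1·δq/q)² = (-1×0.0722)² = 0.00522;  (-3·δy/y)² = (-3×0.0542)² = 0.0264
δQ/Q = √(0.0316) = 0.178

17.8%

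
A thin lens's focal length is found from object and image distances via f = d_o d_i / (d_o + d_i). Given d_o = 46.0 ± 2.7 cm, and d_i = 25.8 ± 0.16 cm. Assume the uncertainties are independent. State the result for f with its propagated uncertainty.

16.5 ± 0.355 cm

∂f/∂d_o = (d_i/(d_o+d_i))² = 0.129;  ∂f/∂d_i = (d_o/(d_o+d_i))² = 0.410
δf = √((∂f/∂d_o · δd_o)² + (∂f/∂d_i · δd_i)²) = √(0.122 + 0.00431) = 0.355 cm
f = 16.5 cm.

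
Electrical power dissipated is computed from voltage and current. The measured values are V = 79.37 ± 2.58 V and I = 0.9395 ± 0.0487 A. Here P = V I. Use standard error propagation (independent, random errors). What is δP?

P is a product of powers, so relative uncertainties combine in quadrature:
  (1·δV/V)² = (1×0.0325)² = 0.00106;  (1·δI/I)² = (1×0.0518)² = 0.00269
δP/P = √(0.00374) = 0.0612
P = 74.57 W, so δP = 0.0612 × 74.57 = 4.56 W.

4.56 W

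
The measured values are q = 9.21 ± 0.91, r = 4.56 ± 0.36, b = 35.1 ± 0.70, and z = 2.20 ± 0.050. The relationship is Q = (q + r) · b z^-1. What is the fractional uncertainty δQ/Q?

Let u = q + r = 13.8. δu = √(δq² + δr²) = √(0.828 + 0.130) = 0.979, so δu/u = 0.0711.
Q is then a monomial in u, b, z:
δQ/Q = √((δu/u)² + (1·δb/b)² + (-1·δz/z)²) = √(0.00505 + 0.000398 + 0.000517) = 0.0772

0.0772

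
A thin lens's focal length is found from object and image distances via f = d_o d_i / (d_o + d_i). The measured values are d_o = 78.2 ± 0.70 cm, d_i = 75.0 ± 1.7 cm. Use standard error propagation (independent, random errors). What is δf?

∂f/∂d_o = (d_i/(d_o+d_i))² = 0.240;  ∂f/∂d_i = (d_o/(d_o+d_i))² = 0.261
δf = √((∂f/∂d_o · δd_o)² + (∂f/∂d_i · δd_i)²) = √(0.0281 + 0.196) = 0.474 cm

0.474 cm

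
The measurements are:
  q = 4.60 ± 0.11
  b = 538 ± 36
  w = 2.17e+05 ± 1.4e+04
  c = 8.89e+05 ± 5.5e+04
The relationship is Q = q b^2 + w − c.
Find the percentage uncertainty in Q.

28.8%

Let p = q·b^2 = 1.33e+06. δp/p = √((1·δq/q)² + (2·δb/b)²) = √(0.000572 + 0.0179) = 0.136, so δp = 1.81e+05.
Q = p + w − c: δQ = √(δp² + δw² + δc²) = √(3.28e+10 + 1.96e+08 + 3.02e+09) = 1.9e+05
Q = 6.59e+05, so δQ/Q = 1.9e+05/6.59e+05 = 0.288.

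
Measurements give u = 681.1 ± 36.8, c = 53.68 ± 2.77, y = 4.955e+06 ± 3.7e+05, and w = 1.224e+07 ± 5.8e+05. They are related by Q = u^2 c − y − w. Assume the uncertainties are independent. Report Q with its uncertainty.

Let p = u^2·c = 2.49e+07. δp/p = √((2·δu/u)² + (1·δc/c)²) = √(0.0117 + 0.00266) = 0.120, so δp = 2.98e+06.
Q = p − y − w: δQ = √(δp² + δy² + δw²) = √(8.89e+12 + 1.37e+11 + 3.36e+11) = 3.06e+06
Q = 7.707e+06.

(7.707 ± 3.06) × 10^6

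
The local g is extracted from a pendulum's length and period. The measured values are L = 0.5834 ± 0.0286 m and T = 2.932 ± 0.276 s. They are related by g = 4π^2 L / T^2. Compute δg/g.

0.195

Each factor contributes (exponent × relative error)² to (δg/g)²:
  (1·δL/L)² = (1×0.0490)² = 0.00240;  (-2·δT/T)² = (-2×0.0941)² = 0.0354
δg/g = √(0.0378) = 0.195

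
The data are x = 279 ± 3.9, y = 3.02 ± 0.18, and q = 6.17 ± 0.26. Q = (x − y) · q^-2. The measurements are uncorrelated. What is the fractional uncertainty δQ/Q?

0.0855

Let u = x − y = 276. δu = √(δx² + δy²) = √(15.2 + 0.0324) = 3.90, so δu/u = 0.0141.
Q is then a monomial in u, q:
δQ/Q = √((δu/u)² + (-2·δq/q)²) = √(0.000200 + 0.00710) = 0.0855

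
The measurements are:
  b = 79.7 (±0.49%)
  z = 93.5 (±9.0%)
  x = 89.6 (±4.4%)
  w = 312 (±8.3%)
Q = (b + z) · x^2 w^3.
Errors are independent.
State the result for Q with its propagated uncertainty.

(4.22 ± 1.13) × 10^13

Let u = b + z = 173. δu = √(δb² + δz²) = √(0.153 + 70.8) = 8.42, so δu/u = 0.0486.
Q is then a monomial in u, x, w:
δQ/Q = √((δu/u)² + (2·δx/x)² + (3·δw/w)²) = √(0.00237 + 0.00774 + 0.0620) = 0.269
Q = 4.22e+13, so δQ = 0.269 × 4.22e+13 = 1.13e+13.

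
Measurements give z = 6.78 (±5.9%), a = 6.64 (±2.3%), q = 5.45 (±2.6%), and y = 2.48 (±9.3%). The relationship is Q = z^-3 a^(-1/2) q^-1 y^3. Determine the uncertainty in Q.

For a monomial Q ∝ z^-3, a^(-1/2), q^-1, y^3, fractional errors add in quadrature:
  (-3·δz/z)² = (-3×0.0590)² = 0.0313;  (−½·δa/a)² = (-0.5×0.0230)² = 0.000132;  (-1·δq/q)² = (-1×0.0260)² = 0.000676;  (3·δy/y)² = (3×0.0930)² = 0.0778
δQ/Q = √(0.110) = 0.332
Q = 0.00348, so δQ = 0.332 × 0.00348 = 0.00116.

0.00116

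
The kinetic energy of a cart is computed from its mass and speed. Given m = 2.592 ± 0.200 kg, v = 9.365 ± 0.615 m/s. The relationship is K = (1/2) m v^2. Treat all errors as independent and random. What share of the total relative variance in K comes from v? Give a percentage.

74.3%

(δK/K)² = (1·δm/m)² + (2·δv/v)²
  m term: (1×0.0772)² = 0.00595
  v term: (2×0.0657)² = 0.0173
Total = 0.0232. Share from v = 0.0173/0.0232 = 0.743.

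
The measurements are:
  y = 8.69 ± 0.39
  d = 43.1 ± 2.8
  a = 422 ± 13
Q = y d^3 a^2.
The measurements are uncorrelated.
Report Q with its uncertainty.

(1.24 ± 0.259) × 10^11

For a monomial Q ∝ y, d^3, a^2, fractional errors add in quadrature:
  (1·δy/y)² = (1×0.0449)² = 0.00201;  (3·δd/d)² = (3×0.0650)² = 0.0380;  (2·δa/a)² = (2×0.0308)² = 0.00380
δQ/Q = √(0.0438) = 0.209
Q = 1.24e+11, so δQ = 0.209 × 1.24e+11 = 2.59e+10.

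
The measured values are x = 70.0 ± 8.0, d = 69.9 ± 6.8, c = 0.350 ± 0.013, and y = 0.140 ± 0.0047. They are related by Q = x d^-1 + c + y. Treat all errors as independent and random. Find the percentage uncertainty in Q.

Let p = x·d^-1 = 1.00. δp/p = √((1·δx/x)² + (-1·δd/d)²) = √(0.0131 + 0.00946) = 0.150, so δp = 0.150.
Q = p + c + y: δQ = √(δp² + δc² + δy²) = √(0.0226 + 0.000169 + 2.21e-05) = 0.151
Q = 1.49, so δQ/Q = 0.151/1.49 = 0.101.

10.1%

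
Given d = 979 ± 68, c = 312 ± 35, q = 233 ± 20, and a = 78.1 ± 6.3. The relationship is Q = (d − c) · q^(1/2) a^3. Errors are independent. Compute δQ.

Let u = d − c = 667. δu = √(δd² + δc²) = √(4620 + 1220) = 76.5, so δu/u = 0.115.
Q is then a monomial in u, q, a:
δQ/Q = √((δu/u)² + (½·δq/q)² + (3·δa/a)²) = √(0.0131 + 0.00184 + 0.0586) = 0.271
Q = 4.85e+09, so δQ = 0.271 × 4.85e+09 = 1.32e+09.

1.32e+09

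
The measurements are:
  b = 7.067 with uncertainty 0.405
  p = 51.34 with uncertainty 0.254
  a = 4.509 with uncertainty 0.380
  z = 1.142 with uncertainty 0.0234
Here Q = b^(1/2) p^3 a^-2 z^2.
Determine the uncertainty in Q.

4070

Each factor contributes (exponent × relative error)² to (δQ/Q)²:
  (½·δb/b)² = (0.5×0.0573)² = 0.000821;  (3·δp/p)² = (3×0.00495)² = 0.000220;  (-2·δa/a)² = (-2×0.0843)² = 0.0284;  (2·δz/z)² = (2×0.0205)² = 0.00168
δQ/Q = √(0.0311) = 0.176
Q = 23080, so δQ = 0.176 × 23080 = 4070.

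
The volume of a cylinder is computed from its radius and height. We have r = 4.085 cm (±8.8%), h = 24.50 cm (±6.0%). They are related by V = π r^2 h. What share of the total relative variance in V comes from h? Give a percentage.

10.4%

(δV/V)² = (2·δr/r)² + (1·δh/h)²
  r term: (2×0.0880)² = 0.0310
  h term: (1×0.0600)² = 0.00360
Total = 0.0346. Share from h = 0.00360/0.0346 = 0.104.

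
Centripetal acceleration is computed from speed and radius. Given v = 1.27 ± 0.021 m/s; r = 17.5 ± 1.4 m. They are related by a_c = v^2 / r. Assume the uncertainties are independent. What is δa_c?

For a monomial a_c ∝ v^2, r^-1, fractional errors add in quadrature:
  (2·δv/v)² = (2×0.0165)² = 0.00109;  (-1·δr/r)² = (-1×0.0800)² = 0.00640
δa_c/a_c = √(0.00749) = 0.0866
a_c = 0.0922 m/s^2, so δa_c = 0.0866 × 0.0922 = 0.00798 m/s^2.

0.00798 m/s^2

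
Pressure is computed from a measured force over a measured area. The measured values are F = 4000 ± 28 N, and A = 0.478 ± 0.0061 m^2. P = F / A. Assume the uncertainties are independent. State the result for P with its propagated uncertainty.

8370 ± 122 Pa

Each factor contributes (exponent × relative error)² to (δP/P)²:
  (1·δF/F)² = (1×0.00700)² = 4.9e-05;  (-1·δA/A)² = (-1×0.0128)² = 0.000163
δP/P = √(0.000212) = 0.0146
P = 8370 Pa, so δP = 0.0146 × 8370 = 122 Pa.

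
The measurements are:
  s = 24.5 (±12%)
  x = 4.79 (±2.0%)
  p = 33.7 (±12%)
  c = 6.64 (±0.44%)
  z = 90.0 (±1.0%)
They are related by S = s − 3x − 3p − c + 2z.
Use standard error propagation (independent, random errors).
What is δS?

12.6

Sums and differences: (δS)² = Σ (cᵢ δxᵢ)².
  (δs)² = 8.64;  (3·δx)² = 0.0826;  (3·δp)² = 147;  (δc)² = 0.000854;  (2·δz)² = 3.24
δS = √(159) = 12.6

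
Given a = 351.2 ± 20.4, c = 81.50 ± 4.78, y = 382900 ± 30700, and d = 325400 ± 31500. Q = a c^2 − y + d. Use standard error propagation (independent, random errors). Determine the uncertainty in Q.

3.08e+05

Let p = a·c^2 = 2.333e+06. δp/p = √((1·δa/a)² + (2·δc/c)²) = √(0.00337 + 0.0138) = 0.131, so δp = 3.05e+05.
Q = p − y + d: δQ = √(δp² + δy² + δd²) = √(9.32e+10 + 9.42e+08 + 9.92e+08) = 3.08e+05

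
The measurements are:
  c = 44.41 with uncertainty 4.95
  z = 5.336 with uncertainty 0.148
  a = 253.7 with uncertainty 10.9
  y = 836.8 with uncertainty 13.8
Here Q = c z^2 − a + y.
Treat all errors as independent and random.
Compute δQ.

Let p = c·z^2 = 1264. δp/p = √((1·δc/c)² + (2·δz/z)²) = √(0.0124 + 0.00308) = 0.125, so δp = 157.
Q = p − a + y: δQ = √(δp² + δa² + δy²) = √(24800 + 119 + 190) = 158

158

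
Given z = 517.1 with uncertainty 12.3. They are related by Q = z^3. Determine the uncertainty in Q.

9.87e+06

Since Q is a product/quotient, work with relative uncertainties:
  (3·δz/z)² = (3×0.0238)² = 0.00509
δQ/Q = √(0.00509) = 0.0714
Q = 1.383e+08, so δQ = 0.0714 × 1.383e+08 = 9.87e+06.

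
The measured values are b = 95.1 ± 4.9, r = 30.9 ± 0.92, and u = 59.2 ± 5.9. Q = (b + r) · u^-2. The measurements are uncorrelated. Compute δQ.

Let w = b + r = 126. δw = √(δb² + δr²) = √(24.0 + 0.846) = 4.99, so δw/w = 0.0396.
Q is then a monomial in w, u:
δQ/Q = √((δw/w)² + (-2·δu/u)²) = √(0.00157 + 0.0397) = 0.203
Q = 0.0360, so δQ = 0.203 × 0.0360 = 0.00731.

0.00731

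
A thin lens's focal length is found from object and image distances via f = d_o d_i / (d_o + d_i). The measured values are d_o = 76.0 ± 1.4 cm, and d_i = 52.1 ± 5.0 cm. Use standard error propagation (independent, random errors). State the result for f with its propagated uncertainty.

30.9 ± 1.78 cm

∂f/∂d_o = (d_i/(d_o+d_i))² = 0.165;  ∂f/∂d_i = (d_o/(d_o+d_i))² = 0.352
δf = √((∂f/∂d_o · δd_o)² + (∂f/∂d_i · δd_i)²) = √(0.0536 + 3.10) = 1.78 cm
f = 30.9 cm.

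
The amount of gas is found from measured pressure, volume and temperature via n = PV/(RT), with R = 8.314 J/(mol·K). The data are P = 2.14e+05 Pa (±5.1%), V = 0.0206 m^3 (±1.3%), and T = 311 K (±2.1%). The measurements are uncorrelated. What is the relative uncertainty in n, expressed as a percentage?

5.67%

n is a product of powers, so relative uncertainties combine in quadrature:
  (1·δP/P)² = (1×0.0510)² = 0.00260;  (1·δV/V)² = (1×0.0130)² = 0.000169;  (-1·δT/T)² = (-1×0.0210)² = 0.000441
δn/n = √(0.00321) = 0.0567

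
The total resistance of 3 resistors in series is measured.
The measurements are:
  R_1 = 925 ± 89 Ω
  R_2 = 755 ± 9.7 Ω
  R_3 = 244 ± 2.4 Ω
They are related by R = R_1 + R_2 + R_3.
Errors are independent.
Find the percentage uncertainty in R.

Absolute uncertainties add in quadrature for a linear combination:
  (δR_1)² = 7920;  (δR_2)² = 94.1;  (δR_3)² = 5.76
δR = √(8020) = 89.6 Ω
R = 1920 Ω, so δR/R = 89.6/1920 = 0.0465.

4.65%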